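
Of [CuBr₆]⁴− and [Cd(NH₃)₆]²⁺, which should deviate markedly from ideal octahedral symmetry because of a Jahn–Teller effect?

[CuBr₆]⁴−: Ligand charges: each bromide is −1. With an overall charge of −4 the copper centre must be in the +2 oxidation state. Group 11 minus oxidation state 2 gives a d⁹ configuration. The t₂g⁶e_g³ configuration has an unevenly filled e_g set; the Jahn–Teller theorem predicts a tetragonal distortion (typically axial elongation) to lift the degeneracy.
[Cd(NH₃)₆]²⁺: Ammonia is neutral; balancing the +2 overall charge requires Cd(II). Group 12 minus oxidation state 2 gives a d¹⁰ configuration. The d¹⁰ configuration leaves the e_g set evenly filled (or empty) — no strong Jahn–Teller driving force.

[CuBr₆]⁴−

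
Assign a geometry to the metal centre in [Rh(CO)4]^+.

square planar

Carbonyl is neutral; balancing the +1 overall charge requires Rh(I).
Group 9 minus oxidation state 1 gives a d⁸ configuration.
Coordination number: 4.
A 4d d⁸ ion has a large crystal-field splitting; square planar leaves the high-energy d_{x²−y²} orbital empty and maximises CFSE.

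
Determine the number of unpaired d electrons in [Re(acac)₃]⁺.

3 unpaired electrons

Summing ligand charges against the +1 overall charge gives an oxidation state of +4 for rhenium.
Re sits in group 7, so the d-electron count is 7 − 4 = 3.
Counting donor atoms: 3×acetylacetonate (bidentate) → 6 donors. Coordination number = 6.
In an octahedral field the d³ configuration is t₂g³e_g⁰ (only one arrangement possible), giving 3 unpaired electrons.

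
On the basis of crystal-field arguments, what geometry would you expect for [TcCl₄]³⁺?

tetrahedral

Summing ligand charges against the +3 overall charge gives an oxidation state of +7 for technetium.
Tc sits in group 7, so the d-electron count is 7 − 7 = 0.
With 4 monodentate ligands the coordination number is 4.
A d⁰ ion has no crystal-field stabilisation preference between square planar and tetrahedral, so four ligands adopt the sterically favoured tetrahedral geometry.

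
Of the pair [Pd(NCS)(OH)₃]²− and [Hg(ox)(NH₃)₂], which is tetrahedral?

For [Pd(NCS)(OH)₃]²−: Each isothiocyanate is −1; each hydroxide is −1; balancing the −2 overall charge requires Pd(II). Group 10 minus oxidation state 2 gives a d⁸ configuration. A 4d d⁸ ion has a large crystal-field splitting; square planar leaves the high-energy d_{x²−y²} orbital empty and maximises CFSE. → square planar.
For [Hg(ox)(NH₃)₂]: Summing ligand charges against the 0 overall charge gives an oxidation state of +2 for mercury. Hg sits in group 12, so the d-electron count is 12 − 2 = 10. A d¹⁰ ion has no crystal-field stabilisation preference between square planar and tetrahedral, so four ligands adopt the sterically favoured tetrahedral geometry. → tetrahedral.

[Hg(ox)(NH₃)₂]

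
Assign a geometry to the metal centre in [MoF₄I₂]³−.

octahedral

Each fluoride is −1; each iodide is −1; balancing the −3 overall charge requires Mo(III).
Molybdenum is a group-6 element; Mo(III) is therefore d³.
Coordination number: 6.
Six donors around a single metal centre give an octahedral coordination sphere.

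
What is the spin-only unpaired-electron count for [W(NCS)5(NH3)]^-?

2 unpaired electrons

Summing ligand charges against the −1 overall charge gives an oxidation state of +4 for tungsten.
Group 6 minus oxidation state 4 gives a d² configuration.
In an octahedral field the d² configuration is t₂g²e_g⁰ (only one arrangement possible), giving 2 unpaired electrons.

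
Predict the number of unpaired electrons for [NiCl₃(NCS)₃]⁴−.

2 unpaired electrons

Ligand charges: each chloride is −1; each isothiocyanate is −1. With an overall charge of −4 the nickel centre must be in the +2 oxidation state.
Nickel is a group-10 element; Ni(II) is therefore d⁸.
In an octahedral field the d⁸ configuration is t₂g⁶e_g² (only one arrangement possible), giving 2 unpaired electrons.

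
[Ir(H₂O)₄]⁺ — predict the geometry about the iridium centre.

Summing ligand charges against the +1 overall charge gives an oxidation state of +1 for iridium.
Ir sits in group 9, so the d-electron count is 9 − 1 = 8.
Coordination number: 4.
A 5d d⁸ ion has a large crystal-field splitting; square planar leaves the high-energy d_{x²−y²} orbital empty and maximises CFSE.

square planar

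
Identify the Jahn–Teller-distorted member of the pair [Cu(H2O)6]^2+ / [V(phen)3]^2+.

[Cu(H2O)6]^2+: Summing ligand charges against the +2 overall charge gives an oxidation state of +2 for copper. Copper is a group-11 element; Cu(II) is therefore d⁹. The t₂g⁶e_g³ configuration has an unevenly filled e_g set; the Jahn–Teller theorem predicts a tetragonal distortion (typically axial elongation) to lift the degeneracy.
[V(phen)3]^2+: Summing ligand charges against the +2 overall charge gives an oxidation state of +2 for vanadium. V sits in group 5, so the d-electron count is 5 − 2 = 3. The d³ configuration leaves the e_g set evenly filled (or empty) — no strong Jahn–Teller driving force.

[Cu(H2O)6]^2+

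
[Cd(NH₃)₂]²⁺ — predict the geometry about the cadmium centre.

Ammonia is neutral; balancing the +2 overall charge requires Cd(II).
Cd sits in group 12, so the d-electron count is 12 − 2 = 10.
Coordination number: 2.
A d¹⁰ ion with only two ligands adopts a linear arrangement (sp hybridisation; no CFSE preference).

linear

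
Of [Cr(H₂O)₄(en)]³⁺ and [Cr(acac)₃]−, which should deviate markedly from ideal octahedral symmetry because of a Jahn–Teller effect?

[Cr(acac)₃]−

[Cr(H₂O)₄(en)]³⁺: Water is neutral; ethylenediamine is neutral; balancing the +3 overall charge requires Cr(III). Group 6 minus oxidation state 3 gives a d³ configuration. The d³ configuration leaves the e_g set evenly filled (or empty) — no strong Jahn–Teller driving force.
[Cr(acac)₃]−: Each acetylacetonate is −1; balancing the −1 overall charge requires Cr(II). Group 6 minus oxidation state 2 gives a d⁴ configuration. Acetylacetonate is a weak-field ligand for a first-row metal, so the complex is high-spin. The t₂g³e_g¹ (high-spin) configuration has an unevenly filled e_g set; the Jahn–Teller theorem predicts a tetragonal distortion (typically axial elongation) to lift the degeneracy.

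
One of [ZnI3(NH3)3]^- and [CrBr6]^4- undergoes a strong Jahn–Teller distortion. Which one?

[CrBr6]^4-

[ZnI3(NH3)3]^-: Summing ligand charges against the −1 overall charge gives an oxidation state of +2 for zinc. Zn sits in group 12, so the d-electron count is 12 − 2 = 10. The d¹⁰ configuration leaves the e_g set evenly filled (or empty) — no strong Jahn–Teller driving force.
[CrBr6]^4-: Summing ligand charges against the −4 overall charge gives an oxidation state of +2 for chromium. Group 6 minus oxidation state 2 gives a d⁴ configuration. Bromide is a weak-field ligand for a first-row metal, so the complex is high-spin. The t₂g³e_g¹ (high-spin) configuration has an unevenly filled e_g set; the Jahn–Teller theorem predicts a tetragonal distortion (typically axial elongation) to lift the degeneracy.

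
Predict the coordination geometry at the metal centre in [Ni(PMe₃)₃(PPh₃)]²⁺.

Trimethylphosphine is neutral; triphenylphosphine is neutral; balancing the +2 overall charge requires Ni(II).
Ni sits in group 10, so the d-electron count is 10 − 2 = 8.
Coordination number: 4.
Trimethylphosphine and triphenylphosphine are strong-field ligands (high in the spectrochemical series).
A 3d d⁸ ion with strong-field ligands gains enough CFSE to favour square planar over tetrahedral.

square planar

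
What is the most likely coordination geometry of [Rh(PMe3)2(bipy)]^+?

square planar

Trimethylphosphine is neutral; 2,2′-bipyridine is neutral; balancing the +1 overall charge requires Rh(I).
Rhodium is a group-9 element; Rh(I) is therefore d⁸.
Counting donor atoms: 2×trimethylphosphine (monodentate) → 2 donors; 1×2,2′-bipyridine (bidentate) → 2 donors. Coordination number = 4.
A 4d d⁸ ion has a large crystal-field splitting; square planar leaves the high-energy d_{x²−y²} orbital empty and maximises CFSE.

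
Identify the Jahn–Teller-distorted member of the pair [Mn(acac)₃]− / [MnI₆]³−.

[MnI₆]³−

[Mn(acac)₃]−: Summing ligand charges against the −1 overall charge gives an oxidation state of +2 for manganese. Manganese is a group-7 element; Mn(II) is therefore d⁵. Acetylacetonate is a weak-field ligand for a first-row metal, so the complex is high-spin. The d⁵ configuration leaves the e_g set evenly filled (or empty) — no strong Jahn–Teller driving force.
[MnI₆]³−: Summing ligand charges against the −3 overall charge gives an oxidation state of +3 for manganese. Group 7 minus oxidation state 3 gives a d⁴ configuration. Iodide is a weak-field ligand for a first-row metal, so the complex is high-spin. The t₂g³e_g¹ (high-spin) configuration has an unevenly filled e_g set; the Jahn–Teller theorem predicts a tetragonal distortion (typically axial elongation) to lift the degeneracy.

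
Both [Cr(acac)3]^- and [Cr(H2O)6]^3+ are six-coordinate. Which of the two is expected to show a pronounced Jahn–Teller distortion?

[Cr(acac)3]^-: Ligand charges: each acetylacetonate is −1. With an overall charge of −1 the chromium centre must be in the +2 oxidation state. Group 6 minus oxidation state 2 gives a d⁴ configuration. Acetylacetonate is a weak-field ligand for a first-row metal, so the complex is high-spin. The t₂g³e_g¹ (high-spin) configuration has an unevenly filled e_g set; the Jahn–Teller theorem predicts a tetragonal distortion (typically axial elongation) to lift the degeneracy.
[Cr(H2O)6]^3+: Ligand charges: water is neutral. With an overall charge of +3 the chromium centre must be in the +3 oxidation state. Group 6 minus oxidation state 3 gives a d³ configuration. The d³ configuration leaves the e_g set evenly filled (or empty) — no strong Jahn–Teller driving force.

[Cr(acac)3]^-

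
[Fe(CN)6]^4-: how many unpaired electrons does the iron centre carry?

Summing ligand charges against the −4 overall charge gives an oxidation state of +2 for iron.
Group 8 minus oxidation state 2 gives a d⁶ configuration.
The spin state decides the count: Cyanide is a strong-field ligand (high in the spectrochemical series) for a first-row metal, so the complex is low-spin.
An octahedral low-spin d⁶ ion is t₂g⁶e_g⁰, giving 0 unpaired electrons.

0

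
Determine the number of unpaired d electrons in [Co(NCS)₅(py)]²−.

Ligand charges: each isothiocyanate is −1; pyridine is neutral. With an overall charge of −2 the cobalt centre must be in the +3 oxidation state.
Group 9 minus oxidation state 3 gives a d⁶ configuration.
The spin state decides the count: Co(III) has an exceptionally large octahedral splitting and is low-spin with essentially every ligand except fluoride.
An octahedral low-spin d⁶ ion is t₂g⁶e_g⁰, giving 0 unpaired electrons.

0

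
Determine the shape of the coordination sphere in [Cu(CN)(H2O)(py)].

trigonal planar

Each cyanide is −1; water is neutral; pyridine is neutral; balancing the 0 overall charge requires Cu(I).
Group 11 minus oxidation state 1 gives a d¹⁰ configuration.
With 3 monodentate ligands the coordination number is 3.
Three ligands around a d¹⁰ centre minimise repulsion in a trigonal-planar arrangement.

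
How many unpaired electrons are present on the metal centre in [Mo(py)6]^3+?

Ligand charges: pyridine is neutral. With an overall charge of +3 the molybdenum centre must be in the +3 oxidation state.
Molybdenum is a group-6 element; Mo(III) is therefore d³.
In an octahedral field the d³ configuration is t₂g³e_g⁰ (only one arrangement possible), giving 3 unpaired electrons.

3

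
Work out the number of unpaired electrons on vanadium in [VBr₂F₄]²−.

Summing ligand charges against the −2 overall charge gives an oxidation state of +4 for vanadium.
Group 5 minus oxidation state 4 gives a d¹ configuration.
In an octahedral field the d¹ configuration is t₂g¹e_g⁰ (only one arrangement possible), giving 1 unpaired electron.

1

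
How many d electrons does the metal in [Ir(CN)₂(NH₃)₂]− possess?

d⁸

Summing ligand charges against the −1 overall charge gives an oxidation state of +1 for iridium.
Group 9 minus oxidation state 1 gives a d⁸ configuration.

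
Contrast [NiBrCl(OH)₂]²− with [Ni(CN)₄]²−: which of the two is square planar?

For [NiBrCl(OH)₂]²−: Each bromide is −1; each chloride is −1; each hydroxide is −1; balancing the −2 overall charge requires Ni(II). Ni sits in group 10, so the d-electron count is 10 − 2 = 8. Bromide, chloride, and hydroxide are weak-field ligands. With weak-field ligands the CFSE gain from square planar is small, so a 3d d⁸ ion takes the sterically preferred tetrahedral geometry. → tetrahedral.
For [Ni(CN)₄]²−: Ligand charges: each cyanide is −1. With an overall charge of −2 the nickel centre must be in the +2 oxidation state. Nickel is a group-10 element; Ni(II) is therefore d⁸. Cyanide is a strong-field ligand (high in the spectrochemical series). A 3d d⁸ ion with strong-field ligands gains enough CFSE to favour square planar over tetrahedral. → square planar.

[Ni(CN)₄]²−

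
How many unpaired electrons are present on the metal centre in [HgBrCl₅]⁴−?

0 unpaired electrons

Each bromide is −1; each chloride is −1; balancing the −4 overall charge requires Hg(II).
Group 12 minus oxidation state 2 gives a d¹⁰ configuration.
In an octahedral field the d¹⁰ configuration is t₂g⁶e_g⁴, giving 0 unpaired electrons.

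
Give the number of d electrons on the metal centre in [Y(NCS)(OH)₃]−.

d⁰

Each isothiocyanate is −1; each hydroxide is −1; balancing the −1 overall charge requires Y(III).
Y sits in group 3, so the d-electron count is 3 − 3 = 0.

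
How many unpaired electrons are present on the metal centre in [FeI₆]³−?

Ligand charges: each iodide is −1. With an overall charge of −3 the iron centre must be in the +3 oxidation state.
Group 8 minus oxidation state 3 gives a d⁵ configuration.
The spin state decides the count: Iodide is a weak-field ligand for a first-row metal, so the complex is high-spin.
An octahedral high-spin d⁵ ion is t₂g³e_g², giving 5 unpaired electrons.

5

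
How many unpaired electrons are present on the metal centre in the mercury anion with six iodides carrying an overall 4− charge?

0

Each iodide is −1; balancing the −4 overall charge requires Hg(II).
Mercury is a group-12 element; Hg(II) is therefore d¹⁰.
In an octahedral field the d¹⁰ configuration is t₂g⁶e_g⁴, giving 0 unpaired electrons.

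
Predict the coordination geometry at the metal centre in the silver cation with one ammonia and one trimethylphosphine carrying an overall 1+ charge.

linear

Ammonia is neutral; trimethylphosphine is neutral; balancing the +1 overall charge requires Ag(I).
Silver is a group-11 element; Ag(I) is therefore d¹⁰.
With 2 monodentate ligands the coordination number is 2.
A d¹⁰ ion with only two ligands adopts a linear arrangement (sp hybridisation; no CFSE preference).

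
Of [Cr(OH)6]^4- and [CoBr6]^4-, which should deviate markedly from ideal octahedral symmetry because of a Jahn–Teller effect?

[Cr(OH)6]^4-

[Cr(OH)6]^4-: Ligand charges: each hydroxide is −1. With an overall charge of −4 the chromium centre must be in the +2 oxidation state. Group 6 minus oxidation state 2 gives a d⁴ configuration. Hydroxide is a weak-field ligand for a first-row metal, so the complex is high-spin. The t₂g³e_g¹ (high-spin) configuration has an unevenly filled e_g set; the Jahn–Teller theorem predicts a tetragonal distortion (typically axial elongation) to lift the degeneracy.
[CoBr6]^4-: Each bromide is −1; balancing the −4 overall charge requires Co(II). Cobalt is a group-9 element; Co(II) is therefore d⁷. Bromide is a weak-field ligand for a first-row metal, so the complex is high-spin. The d⁷ configuration leaves the e_g set evenly filled (or empty) — no strong Jahn–Teller driving force.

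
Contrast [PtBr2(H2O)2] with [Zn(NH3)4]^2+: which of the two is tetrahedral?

[Zn(NH3)4]^2+

For [PtBr2(H2O)2]: Ligand charges: each bromide is −1; water is neutral. With an overall charge of 0 the platinum centre must be in the +2 oxidation state. Group 10 minus oxidation state 2 gives a d⁸ configuration. A 5d d⁸ ion has a large crystal-field splitting; square planar leaves the high-energy d_{x²−y²} orbital empty and maximises CFSE. → square planar.
For [Zn(NH3)4]^2+: Summing ligand charges against the +2 overall charge gives an oxidation state of +2 for zinc. Zn sits in group 12, so the d-electron count is 12 − 2 = 10. A d¹⁰ ion has no crystal-field stabilisation preference between square planar and tetrahedral, so four ligands adopt the sterically favoured tetrahedral geometry. → tetrahedral.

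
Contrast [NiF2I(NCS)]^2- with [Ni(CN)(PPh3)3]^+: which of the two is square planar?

For [NiF2I(NCS)]^2-: Ligand charges: each fluoride is −1; each iodide is −1; each isothiocyanate is −1. With an overall charge of −2 the nickel centre must be in the +2 oxidation state. Nickel is a group-10 element; Ni(II) is therefore d⁸. Fluoride, iodide, and isothiocyanate are weak-field ligands. With weak-field ligands the CFSE gain from square planar is small, so a 3d d⁸ ion takes the sterically preferred tetrahedral geometry. → tetrahedral.
For [Ni(CN)(PPh3)3]^+: Each cyanide is −1; triphenylphosphine is neutral; balancing the +1 overall charge requires Ni(II). Nickel is a group-10 element; Ni(II) is therefore d⁸. Cyanide and triphenylphosphine are strong-field ligands (high in the spectrochemical series). A 3d d⁸ ion with strong-field ligands gains enough CFSE to favour square planar over tetrahedral. → square planar.

[Ni(CN)(PPh3)3]^+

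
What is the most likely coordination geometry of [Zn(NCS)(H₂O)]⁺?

linear

Summing ligand charges against the +1 overall charge gives an oxidation state of +2 for zinc.
Zinc is a group-12 element; Zn(II) is therefore d¹⁰.
Coordination number: 2.
A d¹⁰ ion with only two ligands adopts a linear arrangement (sp hybridisation; no CFSE preference).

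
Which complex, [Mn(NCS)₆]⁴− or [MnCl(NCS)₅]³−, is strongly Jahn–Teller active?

[MnCl(NCS)₅]³−

[Mn(NCS)₆]⁴−: Summing ligand charges against the −4 overall charge gives an oxidation state of +2 for manganese. Manganese is a group-7 element; Mn(II) is therefore d⁵. Isothiocyanate is a weak-field ligand for a first-row metal, so the complex is high-spin. The d⁵ configuration leaves the e_g set evenly filled (or empty) — no strong Jahn–Teller driving force.
[MnCl(NCS)₅]³−: Ligand charges: each chloride is −1; each isothiocyanate is −1. With an overall charge of −3 the manganese centre must be in the +3 oxidation state. Group 7 minus oxidation state 3 gives a d⁴ configuration. Chloride and isothiocyanate are weak-field ligands for a first-row metal, so the complex is high-spin. The t₂g³e_g¹ (high-spin) configuration has an unevenly filled e_g set; the Jahn–Teller theorem predicts a tetragonal distortion (typically axial elongation) to lift the degeneracy.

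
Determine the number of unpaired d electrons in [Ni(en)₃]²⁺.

2 unpaired electrons

Summing ligand charges against the +2 overall charge gives an oxidation state of +2 for nickel.
Ni sits in group 10, so the d-electron count is 10 − 2 = 8.
Counting donor atoms: 3×ethylenediamine (bidentate) → 6 donors. Coordination number = 6.
In an octahedral field the d⁸ configuration is t₂g⁶e_g² (only one arrangement possible), giving 2 unpaired electrons.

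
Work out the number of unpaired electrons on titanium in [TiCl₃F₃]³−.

1 unpaired electron

Ligand charges: each chloride is −1; each fluoride is −1. With an overall charge of −3 the titanium centre must be in the +3 oxidation state.
Ti sits in group 4, so the d-electron count is 4 − 3 = 1.
In an octahedral field the d¹ configuration is t₂g¹e_g⁰ (only one arrangement possible), giving 1 unpaired electron.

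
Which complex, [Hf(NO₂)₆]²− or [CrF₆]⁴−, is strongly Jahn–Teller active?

[CrF₆]⁴−

[Hf(NO₂)₆]²−: Ligand charges: each nitro (N-bound nitrite) is −1. With an overall charge of −2 the hafnium centre must be in the +4 oxidation state. Group 4 minus oxidation state 4 gives a d⁰ configuration. The d⁰ configuration leaves the e_g set evenly filled (or empty) — no strong Jahn–Teller driving force.
[CrF₆]⁴−: Summing ligand charges against the −4 overall charge gives an oxidation state of +2 for chromium. Group 6 minus oxidation state 2 gives a d⁴ configuration. Fluoride is a weak-field ligand for a first-row metal, so the complex is high-spin. The t₂g³e_g¹ (high-spin) configuration has an unevenly filled e_g set; the Jahn–Teller theorem predicts a tetragonal distortion (typically axial elongation) to lift the degeneracy.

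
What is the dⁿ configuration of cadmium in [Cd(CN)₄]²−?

d10

Each cyanide is −1; balancing the −2 overall charge requires Cd(II).
Cd sits in group 12, so the d-electron count is 12 − 2 = 10.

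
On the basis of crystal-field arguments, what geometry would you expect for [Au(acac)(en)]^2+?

square planar

Ligand charges: each acetylacetonate is −1; ethylenediamine is neutral. With an overall charge of +2 the gold centre must be in the +3 oxidation state.
Au sits in group 11, so the d-electron count is 11 − 3 = 8.
Counting donor atoms: 1×acetylacetonate (bidentate) → 2 donors; 1×ethylenediamine (bidentate) → 2 donors. Coordination number = 4.
A 5d d⁸ ion has a large crystal-field splitting; square planar leaves the high-energy d_{x²−y²} orbital empty and maximises CFSE.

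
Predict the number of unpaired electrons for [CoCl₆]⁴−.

3

Summing ligand charges against the −4 overall charge gives an oxidation state of +2 for cobalt.
Cobalt is a group-9 element; Co(II) is therefore d⁷.
The spin state decides the count: Chloride is a weak-field ligand for a first-row metal, so the complex is high-spin.
An octahedral high-spin d⁷ ion is t₂g⁵e_g², giving 3 unpaired electrons.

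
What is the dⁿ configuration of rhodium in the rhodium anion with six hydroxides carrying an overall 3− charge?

Summing ligand charges against the −3 overall charge gives an oxidation state of +3 for rhodium.
Group 9 minus oxidation state 3 gives a d⁶ configuration.

d⁶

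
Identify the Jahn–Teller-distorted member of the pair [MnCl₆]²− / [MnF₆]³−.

[MnF₆]³−

[MnCl₆]²−: Summing ligand charges against the −2 overall charge gives an oxidation state of +4 for manganese. Mn sits in group 7, so the d-electron count is 7 − 4 = 3. The d³ configuration leaves the e_g set evenly filled (or empty) — no strong Jahn–Teller driving force.
[MnF₆]³−: Each fluoride is −1; balancing the −3 overall charge requires Mn(III). Manganese is a group-7 element; Mn(III) is therefore d⁴. Fluoride is a weak-field ligand for a first-row metal, so the complex is high-spin. The t₂g³e_g¹ (high-spin) configuration has an unevenly filled e_g set; the Jahn–Teller theorem predicts a tetragonal distortion (typically axial elongation) to lift the degeneracy.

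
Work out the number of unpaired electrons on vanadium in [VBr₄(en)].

Ligand charges: each bromide is −1; ethylenediamine is neutral. With an overall charge of 0 the vanadium centre must be in the +4 oxidation state.
Group 5 minus oxidation state 4 gives a d¹ configuration.
Counting donor atoms: 4×bromide (monodentate) → 4 donors; 1×ethylenediamine (bidentate) → 2 donors. Coordination number = 6.
In an octahedral field the d¹ configuration is t₂g¹e_g⁰ (only one arrangement possible), giving 1 unpaired electron.

1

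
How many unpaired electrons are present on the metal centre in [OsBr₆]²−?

Summing ligand charges against the −2 overall charge gives an oxidation state of +4 for osmium.
Osmium is a group-8 element; Os(IV) is therefore d⁴.
The spin state decides the count: a 5d ion has a large Δₒ and is invariably low-spin.
An octahedral low-spin d⁴ ion is t₂g⁴e_g⁰, giving 2 unpaired electrons.

2 unpaired electrons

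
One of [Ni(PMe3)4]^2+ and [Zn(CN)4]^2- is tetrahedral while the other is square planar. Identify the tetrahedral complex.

For [Ni(PMe3)4]^2+: Ligand charges: trimethylphosphine is neutral. With an overall charge of +2 the nickel centre must be in the +2 oxidation state. Ni sits in group 10, so the d-electron count is 10 − 2 = 8. Trimethylphosphine is a strong-field ligand (high in the spectrochemical series). A 3d d⁸ ion with strong-field ligands gains enough CFSE to favour square planar over tetrahedral. → square planar.
For [Zn(CN)4]^2-: Each cyanide is −1; balancing the −2 overall charge requires Zn(II). Zinc is a group-12 element; Zn(II) is therefore d¹⁰. A d¹⁰ ion has no crystal-field stabilisation preference between square planar and tetrahedral, so four ligands adopt the sterically favoured tetrahedral geometry. → tetrahedral.

[Zn(CN)4]^2-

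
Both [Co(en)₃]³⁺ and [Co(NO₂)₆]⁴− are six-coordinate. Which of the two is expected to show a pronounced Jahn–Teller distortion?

[Co(NO₂)₆]⁴−

[Co(en)₃]³⁺: Ligand charges: ethylenediamine is neutral. With an overall charge of +3 the cobalt centre must be in the +3 oxidation state. Group 9 minus oxidation state 3 gives a d⁶ configuration. Co(III) has an exceptionally large octahedral splitting and is low-spin with essentially every ligand except fluoride. The d⁶ configuration leaves the e_g set evenly filled (or empty) — no strong Jahn–Teller driving force.
[Co(NO₂)₆]⁴−: Each nitro (N-bound nitrite) is −1; balancing the −4 overall charge requires Co(II). Co sits in group 9, so the d-electron count is 9 − 2 = 7. Nitro (N-bound nitrite) is a strong-field ligand (high in the spectrochemical series) for a first-row metal, so the complex is low-spin. The t₂g⁶e_g¹ (low-spin) configuration has an unevenly filled e_g set; the Jahn–Teller theorem predicts a tetragonal distortion (typically axial elongation) to lift the degeneracy.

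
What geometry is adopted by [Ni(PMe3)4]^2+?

Ligand charges: trimethylphosphine is neutral. With an overall charge of +2 the nickel centre must be in the +2 oxidation state.
Group 10 minus oxidation state 2 gives a d⁸ configuration.
Coordination number: 4.
Trimethylphosphine is a strong-field ligand (high in the spectrochemical series).
A 3d d⁸ ion with strong-field ligands gains enough CFSE to favour square planar over tetrahedral.

square planar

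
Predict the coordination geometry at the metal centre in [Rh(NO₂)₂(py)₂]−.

square planar

Each nitro (N-bound nitrite) is −1; pyridine is neutral; balancing the −1 overall charge requires Rh(I).
Rh sits in group 9, so the d-electron count is 9 − 1 = 8.
Coordination number: 4.
A 4d d⁸ ion has a large crystal-field splitting; square planar leaves the high-energy d_{x²−y²} orbital empty and maximises CFSE.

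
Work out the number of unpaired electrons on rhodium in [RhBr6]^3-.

0

Ligand charges: each bromide is −1. With an overall charge of −3 the rhodium centre must be in the +3 oxidation state.
Rhodium is a group-9 element; Rh(III) is therefore d⁶.
The spin state decides the count: a 4d ion has a large Δₒ and is invariably low-spin.
An octahedral low-spin d⁶ ion is t₂g⁶e_g⁰, giving 0 unpaired electrons.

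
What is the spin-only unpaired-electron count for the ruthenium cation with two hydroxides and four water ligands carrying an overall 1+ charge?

Each hydroxide is −1; water is neutral; balancing the +1 overall charge requires Ru(III).
Ru sits in group 8, so the d-electron count is 8 − 3 = 5.
The spin state decides the count: a 4d ion has a large Δₒ and is invariably low-spin.
An octahedral low-spin d⁵ ion is t₂g⁵e_g⁰, giving 1 unpaired electron.

1 unpaired electron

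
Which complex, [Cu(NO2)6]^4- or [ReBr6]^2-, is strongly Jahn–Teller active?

[Cu(NO2)6]^4-: Ligand charges: each nitro (N-bound nitrite) is −1. With an overall charge of −4 the copper centre must be in the +2 oxidation state. Group 11 minus oxidation state 2 gives a d⁹ configuration. The t₂g⁶e_g³ configuration has an unevenly filled e_g set; the Jahn–Teller theorem predicts a tetragonal distortion (typically axial elongation) to lift the degeneracy.
[ReBr6]^2-: Each bromide is −1; balancing the −2 overall charge requires Re(IV). Rhenium is a group-7 element; Re(IV) is therefore d³. The d³ configuration leaves the e_g set evenly filled (or empty) — no strong Jahn–Teller driving force.

[Cu(NO2)6]^4-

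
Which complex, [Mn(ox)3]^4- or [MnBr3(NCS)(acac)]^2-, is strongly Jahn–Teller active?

[Mn(ox)3]^4-: Ligand charges: each oxalate is −2. With an overall charge of −4 the manganese centre must be in the +2 oxidation state. Mn sits in group 7, so the d-electron count is 7 − 2 = 5. Oxalate is a weak-field ligand for a first-row metal, so the complex is high-spin. The d⁵ configuration leaves the e_g set evenly filled (or empty) — no strong Jahn–Teller driving force.
[MnBr3(NCS)(acac)]^2-: Summing ligand charges against the −2 overall charge gives an oxidation state of +3 for manganese. Group 7 minus oxidation state 3 gives a d⁴ configuration. Acetylacetonate, bromide, and isothiocyanate are weak-field ligands for a first-row metal, so the complex is high-spin. The t₂g³e_g¹ (high-spin) configuration has an unevenly filled e_g set; the Jahn–Teller theorem predicts a tetragonal distortion (typically axial elongation) to lift the degeneracy.

[MnBr3(NCS)(acac)]^2-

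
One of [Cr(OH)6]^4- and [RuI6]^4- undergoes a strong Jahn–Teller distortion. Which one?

[Cr(OH)6]^4-

[Cr(OH)6]^4-: Summing ligand charges against the −4 overall charge gives an oxidation state of +2 for chromium. Group 6 minus oxidation state 2 gives a d⁴ configuration. Hydroxide is a weak-field ligand for a first-row metal, so the complex is high-spin. The t₂g³e_g¹ (high-spin) configuration has an unevenly filled e_g set; the Jahn–Teller theorem predicts a tetragonal distortion (typically axial elongation) to lift the degeneracy.
[RuI6]^4-: Ligand charges: each iodide is −1. With an overall charge of −4 the ruthenium centre must be in the +2 oxidation state. Group 8 minus oxidation state 2 gives a d⁶ configuration. A 4d ion has a large Δₒ and is invariably low-spin. The d⁶ configuration leaves the e_g set evenly filled (or empty) — no strong Jahn–Teller driving force.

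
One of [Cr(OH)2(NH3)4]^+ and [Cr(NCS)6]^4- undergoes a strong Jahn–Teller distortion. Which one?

[Cr(NCS)6]^4-

[Cr(OH)2(NH3)4]^+: Summing ligand charges against the +1 overall charge gives an oxidation state of +3 for chromium. Group 6 minus oxidation state 3 gives a d³ configuration. The d³ configuration leaves the e_g set evenly filled (or empty) — no strong Jahn–Teller driving force.
[Cr(NCS)6]^4-: Ligand charges: each isothiocyanate is −1. With an overall charge of −4 the chromium centre must be in the +2 oxidation state. Cr sits in group 6, so the d-electron count is 6 − 2 = 4. Isothiocyanate is a weak-field ligand for a first-row metal, so the complex is high-spin. The t₂g³e_g¹ (high-spin) configuration has an unevenly filled e_g set; the Jahn–Teller theorem predicts a tetragonal distortion (typically axial elongation) to lift the degeneracy.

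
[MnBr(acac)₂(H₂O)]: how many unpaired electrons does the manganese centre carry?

4

Summing ligand charges against the 0 overall charge gives an oxidation state of +3 for manganese.
Mn sits in group 7, so the d-electron count is 7 − 3 = 4.
Counting donor atoms: 1×bromide (monodentate) → 1 donor; 2×acetylacetonate (bidentate) → 4 donors; 1×water (monodentate) → 1 donor. Coordination number = 6.
The spin state decides the count: Acetylacetonate and bromide are weak-field ligands for a first-row metal, so the complex is high-spin.
An octahedral high-spin d⁴ ion is t₂g³e_g¹, giving 4 unpaired electrons.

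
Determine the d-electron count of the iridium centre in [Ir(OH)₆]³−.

d6

Ligand charges: each hydroxide is −1. With an overall charge of −3 the iridium centre must be in the +3 oxidation state.
Iridium is a group-9 element; Ir(III) is therefore d⁶.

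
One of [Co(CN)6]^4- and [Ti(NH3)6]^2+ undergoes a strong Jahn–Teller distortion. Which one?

[Co(CN)6]^4-

[Co(CN)6]^4-: Each cyanide is −1; balancing the −4 overall charge requires Co(II). Cobalt is a group-9 element; Co(II) is therefore d⁷. Cyanide is a strong-field ligand (high in the spectrochemical series) for a first-row metal, so the complex is low-spin. The t₂g⁶e_g¹ (low-spin) configuration has an unevenly filled e_g set; the Jahn–Teller theorem predicts a tetragonal distortion (typically axial elongation) to lift the degeneracy.
[Ti(NH3)6]^2+: Ammonia is neutral; balancing the +2 overall charge requires Ti(II). Ti sits in group 4, so the d-electron count is 4 − 2 = 2. The d² configuration leaves the e_g set evenly filled (or empty) — no strong Jahn–Teller driving force.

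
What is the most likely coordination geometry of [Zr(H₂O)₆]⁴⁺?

octahedral

Water is neutral; balancing the +4 overall charge requires Zr(IV).
Zirconium is a group-4 element; Zr(IV) is therefore d⁰.
Coordination number: 6.
Six donors around a single metal centre give an octahedral coordination sphere.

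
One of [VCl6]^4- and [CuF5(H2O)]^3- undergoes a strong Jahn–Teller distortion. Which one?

[VCl6]^4-: Summing ligand charges against the −4 overall charge gives an oxidation state of +2 for vanadium. Group 5 minus oxidation state 2 gives a d³ configuration. The d³ configuration leaves the e_g set evenly filled (or empty) — no strong Jahn–Teller driving force.
[CuF5(H2O)]^3-: Summing ligand charges against the −3 overall charge gives an oxidation state of +2 for copper. Copper is a group-11 element; Cu(II) is therefore d⁹. The t₂g⁶e_g³ configuration has an unevenly filled e_g set; the Jahn–Teller theorem predicts a tetragonal distortion (typically axial elongation) to lift the degeneracy.

[CuF5(H2O)]^3-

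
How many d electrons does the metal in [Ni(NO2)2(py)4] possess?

d⁸

Each nitro (N-bound nitrite) is −1; pyridine is neutral; balancing the 0 overall charge requires Ni(II).
Nickel is a group-10 element; Ni(II) is therefore d⁸.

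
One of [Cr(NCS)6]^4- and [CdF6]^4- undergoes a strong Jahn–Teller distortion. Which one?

[Cr(NCS)6]^4-

[Cr(NCS)6]^4-: Summing ligand charges against the −4 overall charge gives an oxidation state of +2 for chromium. Chromium is a group-6 element; Cr(II) is therefore d⁴. Isothiocyanate is a weak-field ligand for a first-row metal, so the complex is high-spin. The t₂g³e_g¹ (high-spin) configuration has an unevenly filled e_g set; the Jahn–Teller theorem predicts a tetragonal distortion (typically axial elongation) to lift the degeneracy.
[CdF6]^4-: Summing ligand charges against the −4 overall charge gives an oxidation state of +2 for cadmium. Cadmium is a group-12 element; Cd(II) is therefore d¹⁰. The d¹⁰ configuration leaves the e_g set evenly filled (or empty) — no strong Jahn–Teller driving force.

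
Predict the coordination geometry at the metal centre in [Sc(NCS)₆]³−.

Ligand charges: each isothiocyanate is −1. With an overall charge of −3 the scandium centre must be in the +3 oxidation state.
Scandium is a group-3 element; Sc(III) is therefore d⁰.
Coordination number: 6.
Six donors around a single metal centre give an octahedral coordination sphere.

octahedral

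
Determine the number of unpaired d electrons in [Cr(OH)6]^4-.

Each hydroxide is −1; balancing the −4 overall charge requires Cr(II).
Chromium is a group-6 element; Cr(II) is therefore d⁴.
The spin state decides the count: Hydroxide is a weak-field ligand for a first-row metal, so the complex is high-spin.
An octahedral high-spin d⁴ ion is t₂g³e_g¹, giving 4 unpaired electrons.

4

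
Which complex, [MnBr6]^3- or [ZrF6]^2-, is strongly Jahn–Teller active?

[MnBr6]^3-: Ligand charges: each bromide is −1. With an overall charge of −3 the manganese centre must be in the +3 oxidation state. Group 7 minus oxidation state 3 gives a d⁴ configuration. Bromide is a weak-field ligand for a first-row metal, so the complex is high-spin. The t₂g³e_g¹ (high-spin) configuration has an unevenly filled e_g set; the Jahn–Teller theorem predicts a tetragonal distortion (typically axial elongation) to lift the degeneracy.
[ZrF6]^2-: Each fluoride is −1; balancing the −2 overall charge requires Zr(IV). Zr sits in group 4, so the d-electron count is 4 − 4 = 0. The d⁰ configuration leaves the e_g set evenly filled (or empty) — no strong Jahn–Teller driving force.

[MnBr6]^3-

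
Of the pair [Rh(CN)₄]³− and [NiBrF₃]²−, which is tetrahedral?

[NiBrF₃]²−

For [Rh(CN)₄]³−: Ligand charges: each cyanide is −1. With an overall charge of −3 the rhodium centre must be in the +1 oxidation state. Rh sits in group 9, so the d-electron count is 9 − 1 = 8. A 4d d⁸ ion has a large crystal-field splitting; square planar leaves the high-energy d_{x²−y²} orbital empty and maximises CFSE. → square planar.
For [NiBrF₃]²−: Each bromide is −1; each fluoride is −1; balancing the −2 overall charge requires Ni(II). Ni sits in group 10, so the d-electron count is 10 − 2 = 8. Bromide and fluoride are weak-field ligands. With weak-field ligands the CFSE gain from square planar is small, so a 3d d⁸ ion takes the sterically preferred tetrahedral geometry. → tetrahedral.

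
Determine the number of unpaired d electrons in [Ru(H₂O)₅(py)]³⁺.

1 unpaired electron

Ligand charges: water is neutral; pyridine is neutral. With an overall charge of +3 the ruthenium centre must be in the +3 oxidation state.
Ruthenium is a group-8 element; Ru(III) is therefore d⁵.
The spin state decides the count: a 4d ion has a large Δₒ and is invariably low-spin.
An octahedral low-spin d⁵ ion is t₂g⁵e_g⁰, giving 1 unpaired electron.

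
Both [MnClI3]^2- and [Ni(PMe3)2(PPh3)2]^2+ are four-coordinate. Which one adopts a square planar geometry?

[Ni(PMe3)2(PPh3)2]^2+

For [MnClI3]^2-: Summing ligand charges against the −2 overall charge gives an oxidation state of +2 for manganese. Mn sits in group 7, so the d-electron count is 7 − 2 = 5. A high-spin d⁵ ion has zero CFSE in either geometry, so four ligands adopt the sterically favoured tetrahedral geometry. → tetrahedral.
For [Ni(PMe3)2(PPh3)2]^2+: Summing ligand charges against the +2 overall charge gives an oxidation state of +2 for nickel. Group 10 minus oxidation state 2 gives a d⁸ configuration. Trimethylphosphine and triphenylphosphine are strong-field ligands (high in the spectrochemical series). A 3d d⁸ ion with strong-field ligands gains enough CFSE to favour square planar over tetrahedral. → square planar.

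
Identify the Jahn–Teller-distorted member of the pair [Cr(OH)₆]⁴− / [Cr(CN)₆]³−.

[Cr(OH)₆]⁴−

[Cr(OH)₆]⁴−: Summing ligand charges against the −4 overall charge gives an oxidation state of +2 for chromium. Cr sits in group 6, so the d-electron count is 6 − 2 = 4. Hydroxide is a weak-field ligand for a first-row metal, so the complex is high-spin. The t₂g³e_g¹ (high-spin) configuration has an unevenly filled e_g set; the Jahn–Teller theorem predicts a tetragonal distortion (typically axial elongation) to lift the degeneracy.
[Cr(CN)₆]³−: Summing ligand charges against the −3 overall charge gives an oxidation state of +3 for chromium. Chromium is a group-6 element; Cr(III) is therefore d³. The d³ configuration leaves the e_g set evenly filled (or empty) — no strong Jahn–Teller driving force.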